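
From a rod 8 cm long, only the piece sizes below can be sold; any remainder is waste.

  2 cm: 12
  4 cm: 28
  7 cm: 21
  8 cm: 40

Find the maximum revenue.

Build best[k] bottom-up: best[k] = max over allowed piece i of (p[i] + best[k−i]).
best[1] = 0
best[2] = 12
best[3] = 12
best[4] = max(12+12, 28+0) = 28
best[5] = max(12+12, 28+0) = 28
best[6] = max(12+28, 28+12) = 40
best[7] = max(12+28, 28+12, 21+0) = 40
best[8] = max(12+40, 28+28, 21+0, 40+0) = 56
One optimal cutting: 4 + 4 → 56.

56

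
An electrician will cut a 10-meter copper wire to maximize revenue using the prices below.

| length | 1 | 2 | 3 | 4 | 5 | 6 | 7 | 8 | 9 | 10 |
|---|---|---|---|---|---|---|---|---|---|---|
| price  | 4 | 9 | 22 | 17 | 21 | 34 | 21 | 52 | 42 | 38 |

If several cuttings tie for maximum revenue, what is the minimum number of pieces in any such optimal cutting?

4

Build r[k] bottom-up: r[k] = max over allowed piece i of (p[i] + r[k−i]).
r[1] = 4
r[2] = max(4+4, 9+0) = 9
r[3] = max(4+9, 9+4, 22+0) = 22
r[4] = max(4+22, 9+9, 22+4, 17+0) = 26
r[5] = max(4+26, 9+22, 22+9, 17+4, 21+0) = 31
r[6] = max(4+31, 9+26, 22+22, 17+9, 21+4, 34+0) = 44
r[7] = max(4+44, 9+31, 22+26, …, 34+4, 21+0) = 48
r[8] = max(4+48, 9+44, 22+31, …, 21+4, 52+0) = 53
r[9] = max(4+53, 9+48, 22+44, …, 52+4, 42+0) = 66
r[10] = max(4+66, 9+53, 22+48, …, 42+4, 38+0) = 70
Maximum revenue is €70.
Now minimize piece count subject to staying optimal: for each k, pieces[k] = 1 + min over i with p[i]+r[k−i]=r[k] of pieces[k−i].
pieces[7] = 3
pieces[8] = 3
pieces[9] = 3
pieces[10] = 4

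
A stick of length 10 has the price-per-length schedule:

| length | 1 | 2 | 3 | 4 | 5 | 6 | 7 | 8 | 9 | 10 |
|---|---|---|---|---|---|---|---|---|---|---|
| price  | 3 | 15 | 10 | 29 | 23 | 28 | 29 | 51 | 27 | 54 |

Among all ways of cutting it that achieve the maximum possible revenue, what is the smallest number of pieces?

5

Let r[k] be the best obtainable value from length k. For each k, try every first piece i and keep the best of price[i] + r[k−i].
r[1] = 3
r[2] = max(3+3, 15+0) = 15
r[3] = max(3+15, 15+3, 10+0) = 18
r[4] = max(3+18, 15+15, 10+3, 29+0) = 30
r[5] = max(3+30, 15+18, 10+15, 29+3, 23+0) = 33
r[6] = max(3+33, 15+30, 10+18, 29+15, 23+3, 28+0) = 45
r[7] = max(3+45, 15+33, 10+30, …, 28+3, 29+0) = 48
r[8] = max(3+48, 15+45, 10+33, …, 29+3, 51+0) = 60
r[9] = max(3+60, 15+48, 10+45, …, 51+3, 27+0) = 63
r[10] = max(3+63, 15+60, 10+48, …, 27+3, 54+0) = 75
Maximum revenue is €75.
Now minimize piece count subject to staying optimal: for each k, pieces[k] = 1 + min over i with p[i]+r[k−i]=r[k] of pieces[k−i].
pieces[7] = 4
pieces[8] = 4
pieces[9] = 5
pieces[10] = 5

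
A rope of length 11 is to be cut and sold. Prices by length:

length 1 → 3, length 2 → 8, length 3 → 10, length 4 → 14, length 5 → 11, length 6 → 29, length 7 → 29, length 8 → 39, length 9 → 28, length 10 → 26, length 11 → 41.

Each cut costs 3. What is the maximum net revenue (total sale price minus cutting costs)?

Build r[k] bottom-up: r[k] = max over allowed piece i of (p[i] + r[k−i]) − 3 per cut.
r[1] = 3
r[2] = 8
r[3] = 10
r[4] = 14
r[5] = 15  (first piece 2, then r[3]=10)
r[6] = 29
r[7] = 29  (first piece 1, then r[6]=29)
r[8] = 39
r[9] = 39  (first piece 1, then r[8]=39)
r[10] = 44  (first piece 2, then r[8]=39)
r[11] = 46  (first piece 3, then r[8]=39)
One optimal plan: pieces 8 + 3 (1 cut) → 49 − 3 = 46.

46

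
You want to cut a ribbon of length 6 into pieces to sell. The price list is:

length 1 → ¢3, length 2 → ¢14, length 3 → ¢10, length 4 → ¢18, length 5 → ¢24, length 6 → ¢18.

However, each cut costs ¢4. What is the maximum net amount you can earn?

Consider every possible first cut. v[k] is the best of p[i]+v[k−i] over all sellable i≤k, charging 4 whenever i<k.
v[1] = 3
v[2] = 14
v[3] = 13  (first piece 1, then v[2]=14)
v[4] = 24  (first piece 2, then v[2]=14)
v[5] = 24
v[6] = 34  (first piece 2, then v[4]=24)
One optimal plan: pieces 2 + 2 + 2 (2 cuts) → ¢42 − ¢8 = ¢34.

34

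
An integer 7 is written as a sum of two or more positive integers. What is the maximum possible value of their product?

Fill P[k] for k=2..7: at each k try every first piece i and multiply by the better of (k−i) uncut or P[k−i].
P[2] = 1×max(1,0) = 1×1 = 1
P[3] = max(1×2, 2×1) = 2
P[4] = max(1×3, 2×2, 3×1) = 4
P[5] = max(1×4, 2×3, 3×2, 4×1) = 6
P[6] = max(1×6, 2×4, 3×3, 4×2, 5×1) = 9
P[7] = max(1×9, 2×6, 3×4, 4×3, 5×2, 6×1) = 12
One optimal split: 3 + 2 + 2; product 3×2×2 = 12.

12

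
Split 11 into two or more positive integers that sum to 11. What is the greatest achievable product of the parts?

Define prod[k] = max over 1≤i<k of i · max(k−i, prod[k−i]); the inner max lets the remainder stay uncut if that's better.
prod[2] = 1×max(1,0) = 1×1 = 1
prod[3] = 1×max(2,1) = 1×2 = 2
prod[4] = 2×max(2,1) = 2×2 = 4
prod[5] = 2×max(3,2) = 2×3 = 6
prod[6] = 3×max(3,2) = 3×3 = 9
prod[7] = 2×max(5,6) = 2×6 = 12
prod[8] = 2×max(6,9) = 2×9 = 18
prod[9] = 3×max(6,9) = 3×9 = 27
prod[10] = 2×max(8,18) = 2×18 = 36
prod[11] = 2×max(9,27) = 2×27 = 54
One optimal split: 3 + 3 + 3 + 2; product 3×3×3×2 = 54.

54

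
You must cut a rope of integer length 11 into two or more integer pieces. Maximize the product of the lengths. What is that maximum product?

Define m[k] = max over 1≤i<k of i · max(k−i, m[k−i]); the inner max lets the remainder stay uncut if that's better.
m[2] = 1*max(1,0) = 1*1 = 1
m[3] = 1*max(2,1) = 1*2 = 2
m[4] = 2*max(2,1) = 2*2 = 4
m[5] = 2*max(3,2) = 2*3 = 6
m[6] = 3*max(3,2) = 3*3 = 9
m[7] = 2*max(5,6) = 2*6 = 12
m[8] = 2*max(6,9) = 2*9 = 18
m[9] = 3*max(6,9) = 3*9 = 27
m[10] = 2*max(8,18) = 2*18 = 36
m[11] = 2*max(9,27) = 2*27 = 54
One optimal split: 3 + 3 + 3 + 2; product 3*3*3*2 = 54.

54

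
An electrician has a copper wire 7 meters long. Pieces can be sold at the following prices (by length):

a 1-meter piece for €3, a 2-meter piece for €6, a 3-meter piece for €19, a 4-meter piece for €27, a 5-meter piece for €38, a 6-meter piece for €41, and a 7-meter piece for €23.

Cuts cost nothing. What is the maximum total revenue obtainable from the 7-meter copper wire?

Consider every possible first cut. R[k] is the best of p[i]+R[k−i] over all sellable i≤k.
R[1] = 3
R[2] = max(3+3, 6+0) = 6
R[3] = max(3+6, 6+3, 19+0) = 19
R[4] = max(3+19, 6+6, 19+3, 27+0) = 27
R[5] = max(3+27, 6+19, 19+6, 27+3, 38+0) = 38
R[6] = max(3+38, 6+27, 19+19, 27+6, 38+3, 41+0) = 41
R[7] = max(3+41, 6+38, 19+27, …, 41+3, 23+0) = 46
One optimal cutting: 4 + 3 → €27 + €19 = €46.

46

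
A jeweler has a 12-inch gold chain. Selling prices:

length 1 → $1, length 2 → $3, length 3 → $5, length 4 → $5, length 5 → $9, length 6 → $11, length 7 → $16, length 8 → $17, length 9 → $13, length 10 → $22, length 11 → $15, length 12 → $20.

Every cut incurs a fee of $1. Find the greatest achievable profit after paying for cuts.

Let net[k] be the best obtainable value from length k. For each k, try every first piece i and keep the best of price[i] + net[k−i] minus the 1 cut fee when i<k.
net[1] = 1
net[2] = max(1+1-1, 3+0) = 3
net[3] = max(1+3-1, 3+1-1, 5+0) = 5
net[4] = max(1+5-1, 3+3-1, 5+1-1, 5+0) = 5
net[5] = max(1+5-1, 3+5-1, 5+3-1, 5+1-1, 9+0) = 9
net[6] = max(1+9-1, 3+5-1, 5+5-1, 5+3-1, 9+1-1, 11+0) = 11
net[7] = max(1+11-1, 3+9-1, 5+5-1, …, 11+1-1, 16+0) = 16
net[8] = max(1+16-1, 3+11-1, 5+9-1, …, 16+1-1, 17+0) = 17
net[9] = max(1+17-1, 3+16-1, 5+11-1, …, 17+1-1, 13+0) = 18
net[10] = max(1+18-1, 3+17-1, 5+16-1, …, 13+1-1, 22+0) = 22
net[11] = max(1+22-1, 3+18-1, 5+17-1, …, 22+1-1, 15+0) = 22
net[12] = max(1+22-1, 3+22-1, 5+18-1, …, 15+1-1, 20+0) = 24
One optimal plan: pieces 10 + 2 (1 cut) → $25 − $1 = $24.

24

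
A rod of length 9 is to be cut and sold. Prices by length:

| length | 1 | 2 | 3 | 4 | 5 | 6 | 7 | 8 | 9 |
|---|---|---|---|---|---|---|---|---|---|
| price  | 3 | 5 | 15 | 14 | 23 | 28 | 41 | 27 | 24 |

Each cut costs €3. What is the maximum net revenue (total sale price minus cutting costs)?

Build v[k] bottom-up: v[k] = max over allowed piece i of (p[i] + v[k−i]) − 3 per cut.
v[1] = 3
v[2] = max(3+3-3, 5+0) = 5
v[3] = max(3+5-3, 5+3-3, 15+0) = 15
v[4] = max(3+15-3, 5+5-3, 15+3-3, 14+0) = 15
v[5] = max(3+15-3, 5+15-3, 15+5-3, 14+3-3, 23+0) = 23
v[6] = max(3+23-3, 5+15-3, 15+15-3, 14+5-3, 23+3-3, 28+0) = 28
v[7] = max(3+28-3, 5+23-3, 15+15-3, …, 28+3-3, 41+0) = 41
v[8] = max(3+41-3, 5+28-3, 15+23-3, …, 41+3-3, 27+0) = 41
v[9] = max(3+41-3, 5+41-3, 15+28-3, …, 27+3-3, 24+0) = 43
One optimal plan: pieces 7 + 2 (1 cut) → €46 − €3 = €43.

43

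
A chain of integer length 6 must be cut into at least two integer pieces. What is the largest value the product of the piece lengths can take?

Let prod[k] be the best product for length k (with at least one cut). For each first piece i, the rest contributes max(k−i, prod[k−i]).
prod[2] = 1·max(1,0) = 1·1 = 1
prod[3] = 1·max(2,1) = 1·2 = 2
prod[4] = 2·max(2,1) = 2·2 = 4
prod[5] = 2·max(3,2) = 2·3 = 6
prod[6] = 3·max(3,2) = 3·3 = 9
One optimal split: 3 + 3; product 3·3 = 9.

9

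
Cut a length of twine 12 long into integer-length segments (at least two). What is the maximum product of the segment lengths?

81

Fill prod[k] for k=2..12: at each k try every first piece i and multiply by the better of (k−i) uncut or prod[k−i].
prod[2] = 1*max(1,0) = 1*1 = 1
prod[3] = 1*max(2,1) = 1*2 = 2
prod[4] = 2*max(2,1) = 2*2 = 4
prod[5] = 2*max(3,2) = 2*3 = 6
prod[6] = 3*max(3,2) = 3*3 = 9
prod[7] = 2*max(5,6) = 2*6 = 12
prod[8] = 2*max(6,9) = 2*9 = 18
prod[9] = 3*max(6,9) = 3*9 = 27
prod[10] = 2*max(8,18) = 2*18 = 36
prod[11] = 2*max(9,27) = 2*27 = 54
prod[12] = 3*max(9,27) = 3*27 = 81
One optimal split: 3 + 3 + 3 + 3; product 3*3*3*3 = 81.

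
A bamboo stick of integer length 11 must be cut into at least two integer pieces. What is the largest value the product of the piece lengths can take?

Let m[k] be the best product for length k (with at least one cut). For each first piece i, the rest contributes max(k−i, m[k−i]).
m[2] = 1·max(1,0) = 1·1 = 1
m[3] = 1·max(2,1) = 1·2 = 2
m[4] = 2·max(2,1) = 2·2 = 4
m[5] = 2·max(3,2) = 2·3 = 6
m[6] = 3·max(3,2) = 3·3 = 9
m[7] = 2·max(5,6) = 2·6 = 12
m[8] = 2·max(6,9) = 2·9 = 18
m[9] = 3·max(6,9) = 3·9 = 27
m[10] = 2·max(8,18) = 2·18 = 36
m[11] = 2·max(9,27) = 2·27 = 54
One optimal split: 3 + 3 + 3 + 2; product 3·3·3·2 = 54.

54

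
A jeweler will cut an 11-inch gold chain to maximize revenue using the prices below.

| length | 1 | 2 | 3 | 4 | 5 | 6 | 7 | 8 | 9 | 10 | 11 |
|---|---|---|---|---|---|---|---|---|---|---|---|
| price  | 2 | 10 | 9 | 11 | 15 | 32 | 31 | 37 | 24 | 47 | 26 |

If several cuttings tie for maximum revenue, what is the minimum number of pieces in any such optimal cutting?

4

Let r[k] be the best obtainable value from length k. For each k, try every first piece i and keep the best of price[i] + r[k−i].
r[1] = 2
r[2] = max(2+2, 10+0) = 10
r[3] = max(2+10, 10+2, 9+0) = 12
r[4] = max(2+12, 10+10, 9+2, 11+0) = 20
r[5] = max(2+20, 10+12, 9+10, 11+2, 15+0) = 22
r[6] = max(2+22, 10+20, 9+12, 11+10, 15+2, 32+0) = 32
r[7] = max(2+32, 10+22, 9+20, …, 32+2, 31+0) = 34
r[8] = max(2+34, 10+32, 9+22, …, 31+2, 37+0) = 42
r[9] = max(2+42, 10+34, 9+32, …, 37+2, 24+0) = 44
r[10] = max(2+44, 10+42, 9+34, …, 24+2, 47+0) = 52
r[11] = max(2+52, 10+44, 9+42, …, 47+2, 26+0) = 54
Maximum revenue is $54.
Now minimize piece count subject to staying optimal: for each k, pieces[k] = 1 + min over i with p[i]+r[k−i]=r[k] of pieces[k−i].
pieces[8] = 2
pieces[9] = 3
pieces[10] = 3
pieces[11] = 4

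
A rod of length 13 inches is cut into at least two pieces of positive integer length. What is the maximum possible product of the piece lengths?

108

Define f[k] = max over 1≤i<k of i · max(k−i, f[k−i]); the inner max lets the remainder stay uncut if that's better.
f[2] = 1×max(1,0) = 1×1 = 1
f[3] = 1×max(2,1) = 1×2 = 2
f[4] = 2×max(2,1) = 2×2 = 4
f[5] = 2×max(3,2) = 2×3 = 6
f[6] = 3×max(3,2) = 3×3 = 9
f[7] = 2×max(5,6) = 2×6 = 12
f[8] = 2×max(6,9) = 2×9 = 18
f[9] = 3×max(6,9) = 3×9 = 27
f[10] = 2×max(8,18) = 2×18 = 36
f[11] = 2×max(9,27) = 2×27 = 54
f[12] = 3×max(9,27) = 3×27 = 81
f[13] = 2×max(11,54) = 2×54 = 108
One optimal split: 3 + 3 + 3 + 2 + 2; product 3×3×3×2×2 = 108.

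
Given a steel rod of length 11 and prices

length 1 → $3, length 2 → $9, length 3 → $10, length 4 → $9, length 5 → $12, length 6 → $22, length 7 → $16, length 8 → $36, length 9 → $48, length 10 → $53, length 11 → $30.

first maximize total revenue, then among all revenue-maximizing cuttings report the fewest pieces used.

Consider every possible first cut. r[k] is the best of p[i]+r[k−i] over all sellable i≤k.
r[1] = 3
r[2] = 9
r[3] = 12  (first piece 1, then r[2]=9)
r[4] = 18  (first piece 2, then r[2]=9)
r[5] = 21  (first piece 1, then r[4]=18)
r[6] = 27  (first piece 2, then r[4]=18)
r[7] = 30  (first piece 1, then r[6]=27)
r[8] = 36  (first piece 2, then r[6]=27)
r[9] = 48
r[10] = 53
r[11] = 57  (first piece 2, then r[9]=48)
Maximum revenue is $57.
Now minimize piece count subject to staying optimal: for each k, pieces[k] = 1 + min over i with p[i]+r[k−i]=r[k] of pieces[k−i].
pieces[8] = 1
pieces[9] = 1
pieces[10] = 1
pieces[11] = 2

2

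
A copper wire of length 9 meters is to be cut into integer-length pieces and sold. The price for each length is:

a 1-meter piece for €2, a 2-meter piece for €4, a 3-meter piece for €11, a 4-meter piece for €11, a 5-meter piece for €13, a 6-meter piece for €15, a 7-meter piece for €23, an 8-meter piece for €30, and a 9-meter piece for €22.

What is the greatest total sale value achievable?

33

Let r[k] be the best obtainable value from length k. For each k, try every first piece i and keep the best of price[i] + r[k−i].
r[1] = 2
r[2] = max(2+2, 4+0) = 4
r[3] = max(2+4, 4+2, 11+0) = 11
r[4] = max(2+11, 4+4, 11+2, 11+0) = 13
r[5] = max(2+13, 4+11, 11+4, 11+2, 13+0) = 15
r[6] = max(2+15, 4+13, 11+11, 11+4, 13+2, 15+0) = 22
r[7] = max(2+22, 4+15, 11+13, …, 15+2, 23+0) = 24
r[8] = max(2+24, 4+22, 11+15, …, 23+2, 30+0) = 30
r[9] = max(2+30, 4+24, 11+22, …, 30+2, 22+0) = 33
One optimal cutting: 3 + 3 + 3 → €11 + €11 + €11 = €33.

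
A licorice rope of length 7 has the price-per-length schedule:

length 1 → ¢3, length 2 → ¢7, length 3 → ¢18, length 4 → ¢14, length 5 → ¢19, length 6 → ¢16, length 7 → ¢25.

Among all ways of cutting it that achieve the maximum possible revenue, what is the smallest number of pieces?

Consider every possible first cut. r[k] is the best of p[i]+r[k−i] over all sellable i≤k.
r[1] = 3
r[2] = max(3+3, 7+0) = 7
r[3] = max(3+7, 7+3, 18+0) = 18
r[4] = max(3+18, 7+7, 18+3, 14+0) = 21
r[5] = max(3+21, 7+18, 18+7, 14+3, 19+0) = 25
r[6] = max(3+25, 7+21, 18+18, 14+7, 19+3, 16+0) = 36
r[7] = max(3+36, 7+25, 18+21, …, 16+3, 25+0) = 39
Maximum revenue is ¢39.
Now minimize piece count subject to staying optimal: for each k, pieces[k] = 1 + min over i with p[i]+r[k−i]=r[k] of pieces[k−i].
pieces[4] = 2
pieces[5] = 2
pieces[6] = 2
pieces[7] = 3

3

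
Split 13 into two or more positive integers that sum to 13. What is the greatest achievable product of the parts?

Let f[k] be the best product for length k (with at least one cut). For each first piece i, the rest contributes max(k−i, f[k−i]).
Small cases: f[2]=1, f[3]=2, f[4]=4, f[5]=6, f[6]=9, f[7]=12, f[8]=18.
f[9] = max(1*18, 2*12, 3*9, …, 7*2, 8*1) = 27
f[10] = max(1*27, 2*18, 3*12, …, 8*2, 9*1) = 36
f[11] = max(1*36, 2*27, 3*18, …, 9*2, 10*1) = 54
f[12] = max(1*54, 2*36, 3*27, …, 10*2, 11*1) = 81
f[13] = max(1*81, 2*54, 3*36, …, 11*2, 12*1) = 108
One optimal split: 3 + 3 + 3 + 2 + 2; product 3*3*3*2*2 = 108.

108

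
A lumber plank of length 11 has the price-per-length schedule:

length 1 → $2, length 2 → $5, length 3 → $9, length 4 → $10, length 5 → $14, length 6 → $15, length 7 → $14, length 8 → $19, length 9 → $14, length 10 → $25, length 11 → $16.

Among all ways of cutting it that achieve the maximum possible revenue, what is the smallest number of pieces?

Consider every possible first cut. r[k] is the best of p[i]+r[k−i] over all sellable i≤k.
r[1] = 2
r[2] = 5
r[3] = 9
r[4] = 11  (first piece 1, then r[3]=9)
r[5] = 14  (first piece 2, then r[3]=9)
r[6] = 18  (first piece 3, then r[3]=9)
r[7] = 20  (first piece 1, then r[6]=18)
r[8] = 23  (first piece 2, then r[6]=18)
r[9] = 27  (first piece 3, then r[6]=18)
r[10] = 29  (first piece 1, then r[9]=27)
r[11] = 32  (first piece 2, then r[9]=27)
Maximum revenue is $32.
Now minimize piece count subject to staying optimal: for each k, pieces[k] = 1 + min over i with p[i]+r[k−i]=r[k] of pieces[k−i].
pieces[8] = 2
pieces[9] = 3
pieces[10] = 4
pieces[11] = 3

3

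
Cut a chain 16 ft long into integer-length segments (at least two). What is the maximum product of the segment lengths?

324

Define g[k] = max over 1≤i<k of i · max(k−i, g[k−i]); the inner max lets the remainder stay uncut if that's better.
g[2] = 1×max(1,0) = 1×1 = 1
g[3] = 1×max(2,1) = 1×2 = 2
g[4] = 2×max(2,1) = 2×2 = 4
g[5] = 2×max(3,2) = 2×3 = 6
g[6] = 3×max(3,2) = 3×3 = 9
g[7] = 2×max(5,6) = 2×6 = 12
g[8] = 2×max(6,9) = 2×9 = 18
g[9] = 3×max(6,9) = 3×9 = 27
g[10] = 2×max(8,18) = 2×18 = 36
g[11] = 2×max(9,27) = 2×27 = 54
g[12] = 3×max(9,27) = 3×27 = 81
g[13] = 2×max(11,54) = 2×54 = 108
g[14] = 2×max(12,81) = 2×81 = 162
g[15] = 3×max(12,81) = 3×81 = 243
g[16] = 2×max(14,162) = 2×162 = 324
One optimal split: 3 + 3 + 3 + 3 + 2 + 2; product 3×3×3×3×2×2 = 324.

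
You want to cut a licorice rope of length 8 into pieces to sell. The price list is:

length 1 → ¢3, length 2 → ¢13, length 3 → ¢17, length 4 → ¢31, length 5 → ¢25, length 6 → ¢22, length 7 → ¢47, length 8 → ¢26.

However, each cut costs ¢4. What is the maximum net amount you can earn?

Let net[k] be the best obtainable value from length k. For each k, try every first piece i and keep the best of price[i] + net[k−i] minus the 4 cut fee when i<k.
net[1] = 3
net[2] = max(3+3-4, 13+0) = 13
net[3] = max(3+13-4, 13+3-4, 17+0) = 17
net[4] = max(3+17-4, 13+13-4, 17+3-4, 31+0) = 31
net[5] = max(3+31-4, 13+17-4, 17+13-4, 31+3-4, 25+0) = 30
net[6] = max(3+30-4, 13+31-4, 17+17-4, 31+13-4, 25+3-4, 22+0) = 40
net[7] = max(3+40-4, 13+30-4, 17+31-4, …, 22+3-4, 47+0) = 47
net[8] = max(3+47-4, 13+40-4, 17+30-4, …, 47+3-4, 26+0) = 58
One optimal plan: pieces 4 + 4 (1 cut) → ¢62 − ¢4 = ¢58.

58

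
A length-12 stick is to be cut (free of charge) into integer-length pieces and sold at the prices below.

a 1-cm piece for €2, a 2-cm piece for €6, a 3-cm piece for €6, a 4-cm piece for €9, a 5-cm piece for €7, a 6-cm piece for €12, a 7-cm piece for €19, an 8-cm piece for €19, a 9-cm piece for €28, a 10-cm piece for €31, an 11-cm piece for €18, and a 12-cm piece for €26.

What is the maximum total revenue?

37

Consider every possible first cut. best[k] is the best of p[i]+best[k−i] over all sellable i≤k.
best[1] = 2
best[2] = 6
best[3] = 8  (first piece 1, then best[2]=6)
best[4] = 12  (first piece 2, then best[2]=6)
best[5] = 14  (first piece 1, then best[4]=12)
best[6] = 18  (first piece 2, then best[4]=12)
best[7] = 20  (first piece 1, then best[6]=18)
best[8] = 24  (first piece 2, then best[6]=18)
best[9] = 28
best[10] = 31
best[11] = 34  (first piece 2, then best[9]=28)
best[12] = 37  (first piece 2, then best[10]=31)
One optimal cutting: 10 + 2 → €31 + €6 = €37.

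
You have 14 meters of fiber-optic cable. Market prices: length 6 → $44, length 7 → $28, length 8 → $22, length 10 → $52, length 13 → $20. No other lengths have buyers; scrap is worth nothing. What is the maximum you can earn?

88

Consider every possible first cut. r[k] is the best of p[i]+r[k−i] over all sellable i≤k.
r[1] = 0
r[2] = 0
r[3] = 0
r[4] = 0
r[5] = 0
r[6] = 44
r[7] = max(44+0, 28+0) = 44
r[8] = max(44+0, 28+0, 22+0) = 44
r[9] = max(44+0, 28+0, 22+0) = 44
r[10] = max(44+0, 28+0, 22+0, 52+0) = 52
r[11] = max(44+0, 28+0, 22+0, 52+0) = 52
r[12] = max(44+44, 28+0, 22+0, 52+0) = 88
r[13] = max(44+44, 28+44, 22+0, 52+0, 20+0) = 88
r[14] = max(44+44, 28+44, 22+44, 52+0, 20+0) = 88
One optimal cutting: pieces 6 + 6 with 2 meters of scrap → $88.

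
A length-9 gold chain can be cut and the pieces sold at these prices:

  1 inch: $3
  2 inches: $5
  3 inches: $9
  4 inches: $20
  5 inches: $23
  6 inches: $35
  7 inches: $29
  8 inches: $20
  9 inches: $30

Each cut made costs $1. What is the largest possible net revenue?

Build v[k] bottom-up: v[k] = max over allowed piece i of (p[i] + v[k−i]) − 1 per cut.
v[1] = 3
v[2] = 5  (first piece 1, then v[1]=3)
v[3] = 9
v[4] = 20
v[5] = 23
v[6] = 35
v[7] = 37  (first piece 1, then v[6]=35)
v[8] = 39  (first piece 1, then v[7]=37)
v[9] = 43  (first piece 3, then v[6]=35)
One optimal plan: pieces 6 + 3 (1 cut) → $44 − $1 = $43.

43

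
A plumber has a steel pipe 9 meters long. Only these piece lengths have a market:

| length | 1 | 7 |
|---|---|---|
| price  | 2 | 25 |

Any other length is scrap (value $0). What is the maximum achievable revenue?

29

Let r[k] be the best obtainable value from length k. For each k, try every first piece i and keep the best of price[i] + r[k−i].
r[1] = 2
r[2] = 4  (first piece 1, then r[1]=2)
r[3] = 6  (first piece 1, then r[2]=4)
r[4] = 8  (first piece 1, then r[3]=6)
r[5] = 10  (first piece 1, then r[4]=8)
r[6] = 12  (first piece 1, then r[5]=10)
r[7] = 25
r[8] = 27  (first piece 1, then r[7]=25)
r[9] = 29  (first piece 1, then r[8]=27)
One optimal cutting: 7 + 1 + 1 → $29.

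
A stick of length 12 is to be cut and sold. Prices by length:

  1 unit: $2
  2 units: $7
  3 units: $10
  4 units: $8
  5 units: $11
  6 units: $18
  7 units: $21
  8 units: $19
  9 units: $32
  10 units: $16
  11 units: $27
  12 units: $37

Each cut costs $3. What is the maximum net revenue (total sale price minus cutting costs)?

Consider every possible first cut. r[k] is the best of p[i]+r[k−i] over all sellable i≤k, charging 3 whenever i<k.
r[1] = 2
r[2] = max(2+2-3, 7+0) = 7
r[3] = max(2+7-3, 7+2-3, 10+0) = 10
r[4] = max(2+10-3, 7+7-3, 10+2-3, 8+0) = 11
r[5] = max(2+11-3, 7+10-3, 10+7-3, 8+2-3, 11+0) = 14
r[6] = max(2+14-3, 7+11-3, 10+10-3, 8+7-3, 11+2-3, 18+0) = 18
r[7] = max(2+18-3, 7+14-3, 10+11-3, …, 18+2-3, 21+0) = 21
r[8] = max(2+21-3, 7+18-3, 10+14-3, …, 21+2-3, 19+0) = 22
r[9] = max(2+22-3, 7+21-3, 10+18-3, …, 19+2-3, 32+0) = 32
r[10] = max(2+32-3, 7+22-3, 10+21-3, …, 32+2-3, 16+0) = 31
r[11] = max(2+31-3, 7+32-3, 10+22-3, …, 16+2-3, 27+0) = 36
r[12] = max(2+36-3, 7+31-3, 10+32-3, …, 27+2-3, 37+0) = 39
One optimal plan: pieces 9 + 3 (1 cut) → $42 − $3 = $39.

39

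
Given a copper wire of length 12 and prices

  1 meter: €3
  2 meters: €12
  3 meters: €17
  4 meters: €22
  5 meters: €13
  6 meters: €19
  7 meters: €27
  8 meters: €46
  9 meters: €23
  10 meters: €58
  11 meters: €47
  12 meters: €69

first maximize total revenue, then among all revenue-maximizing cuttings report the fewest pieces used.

6

Consider every possible first cut. r[k] is the best of p[i]+r[k−i] over all sellable i≤k.
r[1] = 3
r[2] = max(3+3, 12+0) = 12
r[3] = max(3+12, 12+3, 17+0) = 17
r[4] = max(3+17, 12+12, 17+3, 22+0) = 24
r[5] = max(3+24, 12+17, 17+12, 22+3, 13+0) = 29
r[6] = max(3+29, 12+24, 17+17, 22+12, 13+3, 19+0) = 36
r[7] = max(3+36, 12+29, 17+24, …, 19+3, 27+0) = 41
r[8] = max(3+41, 12+36, 17+29, …, 27+3, 46+0) = 48
r[9] = max(3+48, 12+41, 17+36, …, 46+3, 23+0) = 53
r[10] = max(3+53, 12+48, 17+41, …, 23+3, 58+0) = 60
r[11] = max(3+60, 12+53, 17+48, …, 58+3, 47+0) = 65
r[12] = max(3+65, 12+60, 17+53, …, 47+3, 69+0) = 72
Maximum revenue is €72.
Now minimize piece count subject to staying optimal: for each k, pieces[k] = 1 + min over i with p[i]+r[k−i]=r[k] of pieces[k−i].
pieces[9] = 4
pieces[10] = 5
pieces[11] = 5
pieces[12] = 6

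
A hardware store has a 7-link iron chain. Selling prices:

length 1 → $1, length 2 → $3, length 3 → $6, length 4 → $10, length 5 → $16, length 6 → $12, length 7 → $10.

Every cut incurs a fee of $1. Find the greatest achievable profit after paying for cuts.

Let r[k] be the best obtainable value from length k. For each k, try every first piece i and keep the best of price[i] + r[k−i] minus the 1 cut fee when i<k.
r[1] = 1
r[2] = max(1+1-1, 3+0) = 3
r[3] = max(1+3-1, 3+1-1, 6+0) = 6
r[4] = max(1+6-1, 3+3-1, 6+1-1, 10+0) = 10
r[5] = max(1+10-1, 3+6-1, 6+3-1, 10+1-1, 16+0) = 16
r[6] = max(1+16-1, 3+10-1, 6+6-1, 10+3-1, 16+1-1, 12+0) = 16
r[7] = max(1+16-1, 3+16-1, 6+10-1, …, 12+1-1, 10+0) = 18
One optimal plan: pieces 5 + 2 (1 cut) → $19 − $1 = $18.

18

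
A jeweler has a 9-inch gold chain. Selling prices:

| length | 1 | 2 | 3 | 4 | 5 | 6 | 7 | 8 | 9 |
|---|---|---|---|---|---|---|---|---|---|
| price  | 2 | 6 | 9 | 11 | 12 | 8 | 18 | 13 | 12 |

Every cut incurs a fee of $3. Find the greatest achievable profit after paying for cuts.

Build r[k] bottom-up: r[k] = max over allowed piece i of (p[i] + r[k−i]) − 3 per cut.
r[1] = 2
r[2] = max(2+2-3, 6+0) = 6
r[3] = max(2+6-3, 6+2-3, 9+0) = 9
r[4] = max(2+9-3, 6+6-3, 9+2-3, 11+0) = 11
r[5] = max(2+11-3, 6+9-3, 9+6-3, 11+2-3, 12+0) = 12
r[6] = max(2+12-3, 6+11-3, 9+9-3, 11+6-3, 12+2-3, 8+0) = 15
r[7] = max(2+15-3, 6+12-3, 9+11-3, …, 8+2-3, 18+0) = 18
r[8] = max(2+18-3, 6+15-3, 9+12-3, …, 18+2-3, 13+0) = 19
r[9] = max(2+19-3, 6+18-3, 9+15-3, …, 13+2-3, 12+0) = 21
One optimal plan: pieces 7 + 2 (1 cut) → $24 − $3 = $21.

21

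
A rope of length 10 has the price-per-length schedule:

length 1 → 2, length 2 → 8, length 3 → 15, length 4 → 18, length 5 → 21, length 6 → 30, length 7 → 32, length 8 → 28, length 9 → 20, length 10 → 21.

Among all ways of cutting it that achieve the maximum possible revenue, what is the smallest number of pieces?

2

Consider every possible first cut. r[k] is the best of p[i]+r[k−i] over all sellable i≤k.
r[1] = 2
r[2] = 8
r[3] = 15
r[4] = 18
r[5] = 23  (first piece 2, then r[3]=15)
r[6] = 30  (first piece 3, then r[3]=15)
r[7] = 33  (first piece 3, then r[4]=18)
r[8] = 38  (first piece 2, then r[6]=30)
r[9] = 45  (first piece 3, then r[6]=30)
r[10] = 48  (first piece 3, then r[7]=33)
Maximum revenue is 48.
Now minimize piece count subject to staying optimal: for each k, pieces[k] = 1 + min over i with p[i]+r[k−i]=r[k] of pieces[k−i].
pieces[7] = 2
pieces[8] = 2
pieces[9] = 2
pieces[10] = 2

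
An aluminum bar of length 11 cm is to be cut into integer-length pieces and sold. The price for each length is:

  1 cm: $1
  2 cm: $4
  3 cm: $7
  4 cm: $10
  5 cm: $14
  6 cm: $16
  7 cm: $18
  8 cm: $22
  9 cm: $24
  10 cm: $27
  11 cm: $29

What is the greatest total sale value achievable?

30

Let v[k] be the best obtainable value from length k. For each k, try every first piece i and keep the best of price[i] + v[k−i].
v[1] = 1
v[2] = 4
v[3] = 7
v[4] = 10
v[5] = 14
v[6] = 16
v[7] = 18  (first piece 2, then v[5]=14)
v[8] = 22
v[9] = 24  (first piece 4, then v[5]=14)
v[10] = 28  (first piece 5, then v[5]=14)
v[11] = 30  (first piece 5, then v[6]=16)
One optimal cutting: 6 + 5 → $16 + $14 = $30.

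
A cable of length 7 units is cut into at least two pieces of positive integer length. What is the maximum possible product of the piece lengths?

Fill f[k] for k=2..7: at each k try every first piece i and multiply by the better of (k−i) uncut or f[k−i].
f[2] = 1·max(1,0) = 1·1 = 1
f[3] = 1·max(2,1) = 1·2 = 2
f[4] = 2·max(2,1) = 2·2 = 4
f[5] = 2·max(3,2) = 2·3 = 6
f[6] = 3·max(3,2) = 3·3 = 9
f[7] = 2·max(5,6) = 2·6 = 12
One optimal split: 3 + 2 + 2; product 3·2·2 = 12.

12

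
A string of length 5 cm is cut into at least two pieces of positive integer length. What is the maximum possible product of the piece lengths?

6

Fill prod[k] for k=2..5: at each k try every first piece i and multiply by the better of (k−i) uncut or prod[k−i].
prod[2] = 1×max(1,0) = 1×1 = 1
prod[3] = 1×max(2,1) = 1×2 = 2
prod[4] = 2×max(2,1) = 2×2 = 4
prod[5] = 2×max(3,2) = 2×3 = 6
One optimal split: 3 + 2; product 3×2 = 6.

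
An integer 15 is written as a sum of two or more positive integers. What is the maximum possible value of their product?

243

Let f[k] be the best product for length k (with at least one cut). For each first piece i, the rest contributes max(k−i, f[k−i]).
Small cases: f[2]=1, f[3]=2, f[4]=4, f[5]=6, f[6]=9, f[7]=12.
f[8] = 2*max(6,9) = 2*9 = 18
f[9] = 3*max(6,9) = 3*9 = 27
f[10] = 2*max(8,18) = 2*18 = 36
f[11] = 2*max(9,27) = 2*27 = 54
f[12] = 3*max(9,27) = 3*27 = 81
f[13] = 2*max(11,54) = 2*54 = 108
f[14] = 2*max(12,81) = 2*81 = 162
f[15] = 3*max(12,81) = 3*81 = 243
One optimal split: 3 + 3 + 3 + 3 + 3; product 3*3*3*3*3 = 243.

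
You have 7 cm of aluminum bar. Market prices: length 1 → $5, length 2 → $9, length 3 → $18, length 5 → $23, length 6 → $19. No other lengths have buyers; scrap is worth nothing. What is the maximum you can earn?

Build r[k] bottom-up: r[k] = max over allowed piece i of (p[i] + r[k−i]).
r[1] = 5
r[2] = 10  (first piece 1, then r[1]=5)
r[3] = 18
r[4] = 23  (first piece 1, then r[3]=18)
r[5] = 28  (first piece 1, then r[4]=23)
r[6] = 36  (first piece 3, then r[3]=18)
r[7] = 41  (first piece 1, then r[6]=36)
One optimal cutting: 3 + 3 + 1 → $41.

41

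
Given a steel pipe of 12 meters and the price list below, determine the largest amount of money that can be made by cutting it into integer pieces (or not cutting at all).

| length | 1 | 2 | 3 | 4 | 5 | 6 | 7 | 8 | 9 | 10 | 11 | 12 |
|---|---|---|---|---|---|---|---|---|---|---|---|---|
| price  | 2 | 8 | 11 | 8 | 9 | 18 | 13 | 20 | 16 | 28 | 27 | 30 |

48

Consider every possible first cut. best[k] is the best of p[i]+best[k−i] over all sellable i≤k.
best[1] = 2
best[2] = max(2+2, 8+0) = 8
best[3] = max(2+8, 8+2, 11+0) = 11
best[4] = max(2+11, 8+8, 11+2, 8+0) = 16
best[5] = max(2+16, 8+11, 11+8, 8+2, 9+0) = 19
best[6] = max(2+19, 8+16, 11+11, 8+8, 9+2, 18+0) = 24
best[7] = max(2+24, 8+19, 11+16, …, 18+2, 13+0) = 27
best[8] = max(2+27, 8+24, 11+19, …, 13+2, 20+0) = 32
best[9] = max(2+32, 8+27, 11+24, …, 20+2, 16+0) = 35
best[10] = max(2+35, 8+32, 11+27, …, 16+2, 28+0) = 40
best[11] = max(2+40, 8+35, 11+32, …, 28+2, 27+0) = 43
best[12] = max(2+43, 8+40, 11+35, …, 27+2, 30+0) = 48
One optimal cutting: 2 + 2 + 2 + 2 + 2 + 2 → $8 + $8 + $8 + $8 + $8 + $8 = $48.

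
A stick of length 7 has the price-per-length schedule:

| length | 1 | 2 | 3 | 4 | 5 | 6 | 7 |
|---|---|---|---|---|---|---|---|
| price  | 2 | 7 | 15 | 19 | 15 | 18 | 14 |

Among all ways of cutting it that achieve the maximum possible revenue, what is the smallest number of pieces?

2

Consider every possible first cut. r[k] is the best of p[i]+r[k−i] over all sellable i≤k.
r[1] = 2
r[2] = max(2+2, 7+0) = 7
r[3] = max(2+7, 7+2, 15+0) = 15
r[4] = max(2+15, 7+7, 15+2, 19+0) = 19
r[5] = max(2+19, 7+15, 15+7, 19+2, 15+0) = 22
r[6] = max(2+22, 7+19, 15+15, 19+7, 15+2, 18+0) = 30
r[7] = max(2+30, 7+22, 15+19, …, 18+2, 14+0) = 34
Maximum revenue is €34.
Now minimize piece count subject to staying optimal: for each k, pieces[k] = 1 + min over i with p[i]+r[k−i]=r[k] of pieces[k−i].
pieces[4] = 1
pieces[5] = 2
pieces[6] = 2
pieces[7] = 2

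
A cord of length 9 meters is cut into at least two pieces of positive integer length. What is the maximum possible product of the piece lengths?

27

Let m[k] be the best product for length k (with at least one cut). For each first piece i, the rest contributes max(k−i, m[k−i]).
m[2] = 1·max(1,0) = 1·1 = 1
m[3] = max(1·2, 2·1) = 2
m[4] = max(1·3, 2·2, 3·1) = 4
m[5] = max(1·4, 2·3, 3·2, 4·1) = 6
m[6] = max(1·6, 2·4, 3·3, 4·2, 5·1) = 9
m[7] = max(1·9, 2·6, 3·4, 4·3, 5·2, 6·1) = 12
m[8] = max(1·12, 2·9, 3·6, …, 6·2, 7·1) = 18
m[9] = max(1·18, 2·12, 3·9, …, 7·2, 8·1) = 27
One optimal split: 3 + 3 + 3; product 3·3·3 = 27.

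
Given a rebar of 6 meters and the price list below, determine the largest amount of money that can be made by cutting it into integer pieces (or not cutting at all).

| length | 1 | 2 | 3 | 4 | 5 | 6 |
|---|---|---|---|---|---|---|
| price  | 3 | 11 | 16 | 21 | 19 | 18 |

33

Let v[k] be the best obtainable value from length k. For each k, try every first piece i and keep the best of price[i] + v[k−i].
v[1] = 3
v[2] = 11
v[3] = 16
v[4] = 22  (first piece 2, then v[2]=11)
v[5] = 27  (first piece 2, then v[3]=16)
v[6] = 33  (first piece 2, then v[4]=22)
One optimal cutting: 2 + 2 + 2 → ₹11 + ₹11 + ₹11 = ₹33.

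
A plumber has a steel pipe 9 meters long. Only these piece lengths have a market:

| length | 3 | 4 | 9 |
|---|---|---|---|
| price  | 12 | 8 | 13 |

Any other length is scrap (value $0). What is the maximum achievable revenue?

36

Build best[k] bottom-up: best[k] = max over allowed piece i of (p[i] + best[k−i]).
best[1] = 0
best[2] = 0
best[3] = 12
best[4] = max(12+0, 8+0) = 12
best[5] = max(12+0, 8+0) = 12
best[6] = max(12+12, 8+0) = 24
best[7] = max(12+12, 8+12) = 24
best[8] = max(12+12, 8+12) = 24
best[9] = max(12+24, 8+12, 13+0) = 36
One optimal cutting: 3 + 3 + 3 → $36.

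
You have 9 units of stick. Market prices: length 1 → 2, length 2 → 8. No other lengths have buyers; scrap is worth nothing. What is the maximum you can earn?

Let r[k] be the best obtainable value from length k. For each k, try every first piece i and keep the best of price[i] + r[k−i].
r[1] = 2
r[2] = max(2+2, 8+0) = 8
r[3] = max(2+8, 8+2) = 10
r[4] = max(2+10, 8+8) = 16
r[5] = max(2+16, 8+10) = 18
r[6] = max(2+18, 8+16) = 24
r[7] = max(2+24, 8+18) = 26
r[8] = max(2+26, 8+24) = 32
r[9] = max(2+32, 8+26) = 34
One optimal cutting: 2 + 2 + 2 + 2 + 1 → 34.

34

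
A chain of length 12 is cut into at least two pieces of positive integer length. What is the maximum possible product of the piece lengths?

81

Define f[k] = max over 1≤i<k of i · max(k−i, f[k−i]); the inner max lets the remainder stay uncut if that's better.
f[2] = 1×max(1,0) = 1×1 = 1
f[3] = 1×max(2,1) = 1×2 = 2
f[4] = 2×max(2,1) = 2×2 = 4
f[5] = 2×max(3,2) = 2×3 = 6
f[6] = 3×max(3,2) = 3×3 = 9
f[7] = 2×max(5,6) = 2×6 = 12
f[8] = 2×max(6,9) = 2×9 = 18
f[9] = 3×max(6,9) = 3×9 = 27
f[10] = 2×max(8,18) = 2×18 = 36
f[11] = 2×max(9,27) = 2×27 = 54
f[12] = 3×max(9,27) = 3×27 = 81
One optimal split: 3 + 3 + 3 + 3; product 3×3×3×3 = 81.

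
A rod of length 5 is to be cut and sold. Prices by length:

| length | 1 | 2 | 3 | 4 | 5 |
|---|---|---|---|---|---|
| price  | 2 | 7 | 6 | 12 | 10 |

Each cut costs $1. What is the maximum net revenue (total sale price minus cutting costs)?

14

Consider every possible first cut. net[k] is the best of p[i]+net[k−i] over all sellable i≤k, charging 1 whenever i<k.
net[1] = 2
net[2] = max(2+2-1, 7+0) = 7
net[3] = max(2+7-1, 7+2-1, 6+0) = 8
net[4] = max(2+8-1, 7+7-1, 6+2-1, 12+0) = 13
net[5] = max(2+13-1, 7+8-1, 6+7-1, 12+2-1, 10+0) = 14
One optimal plan: pieces 2 + 2 + 1 (2 cuts) → $16 − $2 = $14.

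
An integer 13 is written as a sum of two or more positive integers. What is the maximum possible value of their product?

108

Fill prod[k] for k=2..13: at each k try every first piece i and multiply by the better of (k−i) uncut or prod[k−i].
prod[2] = 1*max(1,0) = 1*1 = 1
prod[3] = 1*max(2,1) = 1*2 = 2
prod[4] = 2*max(2,1) = 2*2 = 4
prod[5] = 2*max(3,2) = 2*3 = 6
prod[6] = 3*max(3,2) = 3*3 = 9
prod[7] = 2*max(5,6) = 2*6 = 12
prod[8] = 2*max(6,9) = 2*9 = 18
prod[9] = 3*max(6,9) = 3*9 = 27
prod[10] = 2*max(8,18) = 2*18 = 36
prod[11] = 2*max(9,27) = 2*27 = 54
prod[12] = 3*max(9,27) = 3*27 = 81
prod[13] = 2*max(11,54) = 2*54 = 108
One optimal split: 3 + 3 + 3 + 2 + 2; product 3*3*3*2*2 = 108.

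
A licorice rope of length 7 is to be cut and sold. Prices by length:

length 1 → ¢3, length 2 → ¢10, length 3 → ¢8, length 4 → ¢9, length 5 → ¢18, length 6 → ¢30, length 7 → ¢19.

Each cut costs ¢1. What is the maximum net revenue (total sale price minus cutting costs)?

Consider every possible first cut. v[k] is the best of p[i]+v[k−i] over all sellable i≤k, charging 1 whenever i<k.
v[1] = 3
v[2] = max(3+3-1, 10+0) = 10
v[3] = max(3+10-1, 10+3-1, 8+0) = 12
v[4] = max(3+12-1, 10+10-1, 8+3-1, 9+0) = 19
v[5] = max(3+19-1, 10+12-1, 8+10-1, 9+3-1, 18+0) = 21
v[6] = max(3+21-1, 10+19-1, 8+12-1, 9+10-1, 18+3-1, 30+0) = 30
v[7] = max(3+30-1, 10+21-1, 8+19-1, …, 30+3-1, 19+0) = 32
One optimal plan: pieces 6 + 1 (1 cut) → ¢33 − ¢1 = ¢32.

32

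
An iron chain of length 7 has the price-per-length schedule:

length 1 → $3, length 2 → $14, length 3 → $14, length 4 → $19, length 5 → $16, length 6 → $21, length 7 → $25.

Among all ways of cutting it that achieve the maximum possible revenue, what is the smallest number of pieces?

4

Build r[k] bottom-up: r[k] = max over allowed piece i of (p[i] + r[k−i]).
r[1] = 3
r[2] = max(3+3, 14+0) = 14
r[3] = max(3+14, 14+3, 14+0) = 17
r[4] = max(3+17, 14+14, 14+3, 19+0) = 28
r[5] = max(3+28, 14+17, 14+14, 19+3, 16+0) = 31
r[6] = max(3+31, 14+28, 14+17, 19+14, 16+3, 21+0) = 42
r[7] = max(3+42, 14+31, 14+28, …, 21+3, 25+0) = 45
Maximum revenue is $45.
Now minimize piece count subject to staying optimal: for each k, pieces[k] = 1 + min over i with p[i]+r[k−i]=r[k] of pieces[k−i].
pieces[4] = 2
pieces[5] = 3
pieces[6] = 3
pieces[7] = 4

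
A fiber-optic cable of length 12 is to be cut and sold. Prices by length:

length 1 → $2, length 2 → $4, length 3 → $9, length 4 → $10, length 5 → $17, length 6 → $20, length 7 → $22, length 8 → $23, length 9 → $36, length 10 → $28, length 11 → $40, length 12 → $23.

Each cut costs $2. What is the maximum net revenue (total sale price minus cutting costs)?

Let v[k] be the best obtainable value from length k. For each k, try every first piece i and keep the best of price[i] + v[k−i] minus the 2 cut fee when i<k.
v[1] = 2
v[2] = max(2+2-2, 4+0) = 4
v[3] = max(2+4-2, 4+2-2, 9+0) = 9
v[4] = max(2+9-2, 4+4-2, 9+2-2, 10+0) = 10
v[5] = max(2+10-2, 4+9-2, 9+4-2, 10+2-2, 17+0) = 17
v[6] = max(2+17-2, 4+10-2, 9+9-2, 10+4-2, 17+2-2, 20+0) = 20
v[7] = max(2+20-2, 4+17-2, 9+10-2, …, 20+2-2, 22+0) = 22
v[8] = max(2+22-2, 4+20-2, 9+17-2, …, 22+2-2, 23+0) = 24
v[9] = max(2+24-2, 4+22-2, 9+20-2, …, 23+2-2, 36+0) = 36
v[10] = max(2+36-2, 4+24-2, 9+22-2, …, 36+2-2, 28+0) = 36
v[11] = max(2+36-2, 4+36-2, 9+24-2, …, 28+2-2, 40+0) = 40
v[12] = max(2+40-2, 4+36-2, 9+36-2, …, 40+2-2, 23+0) = 43
One optimal plan: pieces 9 + 3 (1 cut) → $45 − $2 = $43.

43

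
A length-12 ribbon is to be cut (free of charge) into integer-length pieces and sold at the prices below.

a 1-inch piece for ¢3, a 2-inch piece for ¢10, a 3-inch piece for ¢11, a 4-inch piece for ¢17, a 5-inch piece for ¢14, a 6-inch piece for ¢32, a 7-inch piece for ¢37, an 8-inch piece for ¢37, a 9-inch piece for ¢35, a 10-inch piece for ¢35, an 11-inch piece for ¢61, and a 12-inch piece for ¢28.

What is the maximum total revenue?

64

Consider every possible first cut. r[k] is the best of p[i]+r[k−i] over all sellable i≤k.
r[1] = 3
r[2] = 10
r[3] = 13  (first piece 1, then r[2]=10)
r[4] = 20  (first piece 2, then r[2]=10)
r[5] = 23  (first piece 1, then r[4]=20)
r[6] = 32
r[7] = 37
r[8] = 42  (first piece 2, then r[6]=32)
r[9] = 47  (first piece 2, then r[7]=37)
r[10] = 52  (first piece 2, then r[8]=42)
r[11] = 61
r[12] = 64  (first piece 1, then r[11]=61)
One optimal cutting: 11 + 1 → ¢61 + ¢3 = ¢64.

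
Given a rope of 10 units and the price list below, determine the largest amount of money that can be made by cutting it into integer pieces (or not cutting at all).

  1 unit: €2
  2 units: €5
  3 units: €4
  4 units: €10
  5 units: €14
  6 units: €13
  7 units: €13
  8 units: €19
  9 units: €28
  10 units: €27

Build R[k] bottom-up: R[k] = max over allowed piece i of (p[i] + R[k−i]).
R[1] = 2
R[2] = 5
R[3] = 7  (first piece 1, then R[2]=5)
R[4] = 10  (first piece 2, then R[2]=5)
R[5] = 14
R[6] = 16  (first piece 1, then R[5]=14)
R[7] = 19  (first piece 2, then R[5]=14)
R[8] = 21  (first piece 1, then R[7]=19)
R[9] = 28
R[10] = 30  (first piece 1, then R[9]=28)
One optimal cutting: 9 + 1 → €28 + €2 = €30.

30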